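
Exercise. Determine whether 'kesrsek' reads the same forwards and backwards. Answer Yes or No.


Forward: 'kesrsek'
Reversed: 'kesrsek'
They are identical.

Yes


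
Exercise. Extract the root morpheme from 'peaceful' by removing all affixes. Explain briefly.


Remove suffix '-ful' from 'peaceful' to get root 'peace'.

peace


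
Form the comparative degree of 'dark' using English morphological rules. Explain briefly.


Apply comparative formation (add -er): 'dark' -> 'darker'.

darker


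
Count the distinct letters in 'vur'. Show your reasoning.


Unique letters in 'vur': {r, u, v} = 3 distinct letters.

3


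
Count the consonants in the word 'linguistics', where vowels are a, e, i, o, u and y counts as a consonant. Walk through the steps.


Consonants in 'linguistics': l, n, g, s, t, c, s = 7 consonants.

7


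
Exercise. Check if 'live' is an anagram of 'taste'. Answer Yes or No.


Sorted letters of 'live': 'eilv'
Sorted letters of 'taste': 'aestt'
They do not match.

No


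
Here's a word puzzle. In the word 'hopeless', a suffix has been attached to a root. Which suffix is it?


The word 'hopeless' = 'hope' (root) + '-less' (suffix). The suffix is '-less'.

less


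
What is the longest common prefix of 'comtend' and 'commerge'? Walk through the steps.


Compare from the start: 3 characters match: 'com'. Mismatch at position 4: 't' vs 'm'.

com


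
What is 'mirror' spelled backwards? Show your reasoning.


Reverse 'mirror' character by character: 'rorrim'.

rorrim


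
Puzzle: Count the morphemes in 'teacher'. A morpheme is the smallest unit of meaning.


Decomposition: teach (root) + -er (suffix) = 2 morpheme(s)

2 morphemes


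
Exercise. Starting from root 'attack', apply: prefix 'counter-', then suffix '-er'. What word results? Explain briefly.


Step 1: Add prefix 'counter-' to 'attack' = 'counterattack'
Step 2: Add suffix '-er' to 'counterattack' = 'counterattacker'

counterattacker


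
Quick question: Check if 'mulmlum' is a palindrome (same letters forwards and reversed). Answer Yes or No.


Forward: 'mulmlum'
Reversed: 'mulmlum'
They are identical.

Yes


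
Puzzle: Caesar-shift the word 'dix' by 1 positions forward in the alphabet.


Shift each letter by 1: d -> e, i -> j, x -> y. Result: 'ejy'.

ejy


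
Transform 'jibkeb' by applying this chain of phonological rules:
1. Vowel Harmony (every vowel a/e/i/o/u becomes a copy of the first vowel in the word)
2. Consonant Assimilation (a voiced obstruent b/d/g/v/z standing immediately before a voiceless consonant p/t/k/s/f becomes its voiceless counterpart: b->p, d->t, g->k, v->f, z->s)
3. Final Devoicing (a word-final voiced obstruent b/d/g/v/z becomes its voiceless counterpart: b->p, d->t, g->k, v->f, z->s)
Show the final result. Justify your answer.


Starting form: 'jibkeb'
Rule 1: Vowel Harmony: all vowels become 'i' (matching first vowel). 'jibkeb' -> 'jibkib'
Rule 2: Consonant Assimilation: voiced obstruent before voiceless consonant becomes voiceless ('bk' -> 'pk'). 'jibkib' -> 'jipkib'
Rule 3: Final Devoicing: word-final voiced obstruent 'b' becomes voiceless 'p'. 'jipkib' -> 'jipkip'
Final form: 'jipkip'

jipkip


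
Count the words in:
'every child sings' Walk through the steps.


Split into words: every | child | sings = 3 words.

3


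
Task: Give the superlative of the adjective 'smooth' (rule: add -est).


Apply superlative formation (add -est): 'smooth' -> 'smoothest'.

smoothest


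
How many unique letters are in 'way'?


Unique letters in 'way': {a, w, y} = 3 distinct letters.

3


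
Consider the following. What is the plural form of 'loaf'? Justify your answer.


Apply rule: Change -f to -ves. 'loaf' becomes 'loaves'.

loaves


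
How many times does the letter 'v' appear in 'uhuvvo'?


Letter 'v' in 'uhuvvo': found at position(s) 4, 5 = 2 occurrence(s).

2


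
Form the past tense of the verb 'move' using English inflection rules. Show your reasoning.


Apply rule: Add -d (word ends in -e). 'move' becomes 'moved'.

moved


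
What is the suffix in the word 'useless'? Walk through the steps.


The word 'useless' = 'use' (root) + '-less' (suffix). The suffix is '-less'.

less


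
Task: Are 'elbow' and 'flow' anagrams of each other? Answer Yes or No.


Sorted letters of 'elbow': 'below'
Sorted letters of 'flow': 'flow'
They do not match.

No


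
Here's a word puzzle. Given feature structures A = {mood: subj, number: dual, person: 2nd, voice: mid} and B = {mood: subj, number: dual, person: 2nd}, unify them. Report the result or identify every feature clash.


Compare features:
mood: A=subj vs B=subj -> unified: subj
number: A=dual vs B=dual -> unified: dual
person: A=2nd vs B=2nd -> unified: 2nd
voice: A=mid vs B=_ -> unified: mid
No clashes found.

Unified: {mood: subj, number: dual, person: 2nd, voice: mid}


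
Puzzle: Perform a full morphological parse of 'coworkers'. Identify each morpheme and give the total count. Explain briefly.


Step 1: Identify prefix: 'co' (meaning: together)
Step 2: Identify root: 'work'
Step 3: Identify suffix(es): 'er, s'
Decomposition: co- (prefix: together) + work (root) + -er (suffix: one who) + -s (plural)
Total morphemes: 4

4 morphemes (co- (prefix: together) + work (root) + -er (suffix: one who) + -s (plural))


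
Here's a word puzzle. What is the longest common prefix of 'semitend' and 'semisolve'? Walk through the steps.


Compare from the start: 4 characters match: 'semi'. Mismatch at position 5: 't' vs 's'.

semi


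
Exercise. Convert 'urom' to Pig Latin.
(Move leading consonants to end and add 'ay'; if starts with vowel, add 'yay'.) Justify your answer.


'urom' starts with a vowel, so add 'yay': 'uromyay'.

uromyay


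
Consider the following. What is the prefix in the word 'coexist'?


The word 'coexist' = 'co' (prefix) + 'exist' (root). The prefix is 'co'.

co


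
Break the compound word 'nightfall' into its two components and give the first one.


Split 'nightfall' into 'night' + 'fall'. The first part is 'night'.

night


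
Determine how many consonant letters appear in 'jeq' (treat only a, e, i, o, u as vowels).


Consonants in 'jeq': j, q = 2 consonants.

2


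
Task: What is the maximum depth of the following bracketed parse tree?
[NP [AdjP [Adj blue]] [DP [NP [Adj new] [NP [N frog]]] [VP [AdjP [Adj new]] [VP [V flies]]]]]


Count bracket nesting levels:
'[' at pos 0: depth = 1
'[' at pos 4: depth = 2
'[' at pos 10: depth = 3
'[' at pos 22: depth = 2
'[' at pos 26: depth = 3
'[' at pos 30: depth = 4
'[' at pos 40: depth = 4
'[' at pos 44: depth = 5
'[' at pos 55: depth = 3
'[' at pos 59: depth = 4
'[' at pos 65: depth = 5
'[' at pos 76: depth = 4
'[' at pos 80: depth = 5
Maximum depth reached: 5

5


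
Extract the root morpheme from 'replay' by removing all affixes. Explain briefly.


Remove prefix 're' from 'replay' to get root 'play'.

play


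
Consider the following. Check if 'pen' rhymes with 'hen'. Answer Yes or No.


Rime (stressed vowel + following sounds) of 'pen': -en = /ɛn/
Rime of 'hen': -en = /ɛn/
/ɛn/ and /ɛn/ are the same ending sound, so the words rhyme.

Yes


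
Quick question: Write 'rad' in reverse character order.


Reverse 'rad' character by character: 'dar'.

dar


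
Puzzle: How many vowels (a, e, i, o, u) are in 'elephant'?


Vowels in 'elephant': e, e, a = 3 vowels.

3


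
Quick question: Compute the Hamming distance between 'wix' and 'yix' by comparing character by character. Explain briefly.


Alignment:
Position 1: 'w' vs 'y' = DIFFER
Position 2: 'i' vs 'i' = match
Position 3: 'x' vs 'x' = match
Total differences: 1

1


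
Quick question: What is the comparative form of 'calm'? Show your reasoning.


Apply comparative formation (add -er): 'calm' -> 'calmer'.

calmer


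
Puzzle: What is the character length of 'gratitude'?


Spell out 'gratitude' and number each letter: g(1), r(2), a(3), t(4), i(5), t(6), u(7), d(8), e(9). Total: 9 letters.

9


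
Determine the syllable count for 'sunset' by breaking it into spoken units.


Break 'sunset' into syllables: sun-set -> sun | set = 2 syllables

2 syllables


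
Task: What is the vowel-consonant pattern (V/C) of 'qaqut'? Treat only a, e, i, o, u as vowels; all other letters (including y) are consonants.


Letter mapping: q = C, a = V, q = C, u = V, t = C.

CVCVC


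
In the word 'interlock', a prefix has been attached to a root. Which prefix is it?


The word 'interlock' = 'inter' (prefix) + 'lock' (root). The prefix is 'inter'.

inter


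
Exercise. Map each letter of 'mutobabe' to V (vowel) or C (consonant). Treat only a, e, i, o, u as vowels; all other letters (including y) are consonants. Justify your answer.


Letter mapping: m = C, u = V, t = C, o = V, b = C, a = V, b = C, e = V.

CVCVCVCV


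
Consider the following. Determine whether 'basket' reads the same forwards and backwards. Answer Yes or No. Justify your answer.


Forward: 'basket'
Reversed: 'teksab'
They differ.

No


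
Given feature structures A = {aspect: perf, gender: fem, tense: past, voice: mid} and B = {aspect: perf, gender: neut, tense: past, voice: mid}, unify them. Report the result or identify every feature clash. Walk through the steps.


Compare features:
aspect: A=perf vs B=perf -> unified: perf
gender: A=fem vs B=neut -> CLASH
tense: A=past vs B=past -> unified: past
voice: A=mid vs B=mid -> unified: mid
Clash detected on feature 'gender' (fem vs neut); unification fails.

CLASH on 'gender' (fem vs neut)


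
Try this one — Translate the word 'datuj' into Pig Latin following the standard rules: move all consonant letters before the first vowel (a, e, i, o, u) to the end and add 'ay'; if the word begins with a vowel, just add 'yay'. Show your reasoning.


'datuj': move consonant cluster 'd' to end and add 'ay': 'atujday'.

atujday


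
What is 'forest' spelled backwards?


Reverse 'forest' character by character: 'tserof'.

tserof


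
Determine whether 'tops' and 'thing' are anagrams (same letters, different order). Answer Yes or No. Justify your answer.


Sorted letters of 'tops': 'opst'
Sorted letters of 'thing': 'ghint'
They do not match.

No


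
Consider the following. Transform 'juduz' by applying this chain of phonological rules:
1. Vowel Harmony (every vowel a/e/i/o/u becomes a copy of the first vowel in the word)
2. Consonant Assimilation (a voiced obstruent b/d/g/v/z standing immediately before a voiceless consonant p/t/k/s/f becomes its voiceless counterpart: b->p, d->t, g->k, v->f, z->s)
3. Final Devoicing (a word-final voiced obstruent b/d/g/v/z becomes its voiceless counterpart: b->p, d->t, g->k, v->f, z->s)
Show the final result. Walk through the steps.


Starting form: 'juduz'
Rule 1: Vowel Harmony: all vowels already match. No change.
Rule 2: Consonant Assimilation: no voiced obstruent (b/d/g/v/z) stands immediately before a voiceless consonant (p/t/k/s/f). No change.
Rule 3: Final Devoicing: word-final voiced obstruent 'z' becomes voiceless 's'. 'juduz' -> 'judus'
Final form: 'judus'

judus


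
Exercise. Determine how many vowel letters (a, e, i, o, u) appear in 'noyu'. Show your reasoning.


Vowels in 'noyu': o, u = 2 vowels.

2


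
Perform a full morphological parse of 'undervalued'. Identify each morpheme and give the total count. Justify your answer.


Step 1: Identify prefix: 'under' (meaning: beneath/insufficient)
Step 2: Identify root: 'value'
Step 3: Identify suffix(es): 'ed'
Decomposition: under- (prefix: beneath/insufficient) + value (root) + -ed (suffix: past)
Total morphemes: 3

3 morphemes (under- (prefix: beneath/insufficient) + value (root) + -ed (suffix: past))


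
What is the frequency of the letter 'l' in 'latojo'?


Letter 'l' in 'latojo': found at position(s) 1 = 1 occurrence(s).

1


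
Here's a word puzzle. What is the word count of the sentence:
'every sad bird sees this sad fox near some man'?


Split into words: every | sad | bird | sees | this | sad | fox | near | some | man = 10 words.

10


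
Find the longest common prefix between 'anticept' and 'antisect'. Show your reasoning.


Compare from the start: 4 characters match: 'anti'. Mismatch at position 5: 'c' vs 's'.

anti


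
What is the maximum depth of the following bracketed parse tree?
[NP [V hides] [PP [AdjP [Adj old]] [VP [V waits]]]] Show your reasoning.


Count bracket nesting levels:
'[' at pos 0: depth = 1
'[' at pos 4: depth = 2
'[' at pos 14: depth = 2
'[' at pos 18: depth = 3
'[' at pos 24: depth = 4
'[' at pos 35: depth = 3
'[' at pos 39: depth = 4
Maximum depth reached: 4

4


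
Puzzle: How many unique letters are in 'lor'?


Unique letters in 'lor': {l, o, r} = 3 distinct letters.

3


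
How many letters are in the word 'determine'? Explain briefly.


Spell out 'determine' and number each letter: d(1), e(2), t(3), e(4), r(5), m(6), i(7), n(8), e(9). Total: 9 letters.

9


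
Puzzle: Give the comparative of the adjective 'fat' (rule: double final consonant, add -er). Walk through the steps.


Apply comparative formation (double final consonant, add -er): 'fat' -> 'fatter'.

fatter


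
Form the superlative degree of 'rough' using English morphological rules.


Apply superlative formation (add -est): 'rough' -> 'roughest'.

roughest


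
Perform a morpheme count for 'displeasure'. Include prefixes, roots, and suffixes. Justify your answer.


Decomposition: dis- (prefix) + please (root) + -ure (suffix) = 3 morpheme(s)

3 morphemes


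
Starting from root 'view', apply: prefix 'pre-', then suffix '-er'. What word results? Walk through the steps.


Step 1: Add prefix 'pre-' to 'view' = 'preview'
Step 2: Add suffix '-er' to 'preview' = 'previewer'

previewer


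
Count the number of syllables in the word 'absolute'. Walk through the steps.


Break 'absolute' into syllables: ab-so-lute -> ab | so | lute = 3 syllables

3 syllables


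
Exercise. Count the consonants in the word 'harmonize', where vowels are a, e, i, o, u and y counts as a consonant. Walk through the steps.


Consonants in 'harmonize': h, r, m, n, z = 5 consonants.

5


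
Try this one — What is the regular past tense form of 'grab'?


Apply rule: Double final consonant and add -ed. 'grab' becomes 'grabbed'.

grabbed


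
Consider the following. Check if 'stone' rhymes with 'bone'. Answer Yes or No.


Rime (stressed vowel + following sounds) of 'stone': -one = /oʊn/
Rime of 'bone': -one = /oʊn/
/oʊn/ and /oʊn/ are the same ending sound, so the words rhyme.

Yes


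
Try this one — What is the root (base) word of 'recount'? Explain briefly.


Remove prefix 're' from 'recount' to get root 'count'.

count


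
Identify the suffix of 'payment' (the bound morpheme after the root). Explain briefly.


The word 'payment' = 'pay' (root) + '-ment' (suffix). The suffix is '-ment'.

ment


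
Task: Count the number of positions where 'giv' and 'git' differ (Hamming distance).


Alignment:
Position 1: 'g' vs 'g' = match
Position 2: 'i' vs 'i' = match
Position 3: 'v' vs 't' = DIFFER
Total differences: 1

1


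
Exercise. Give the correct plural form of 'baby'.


Apply rule: Change -y to -ies (consonant + y). 'baby' becomes 'babies'.

babies


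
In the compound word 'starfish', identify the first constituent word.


Split 'starfish' into 'star' + 'fish'. The first part is 'star'.

star


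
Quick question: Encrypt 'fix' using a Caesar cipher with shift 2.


Shift each letter by 2: f -> h, i -> k, x -> z. Result: 'hkz'.

hkz


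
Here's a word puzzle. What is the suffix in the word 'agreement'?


The word 'agreement' = 'agree' (root) + '-ment' (suffix). The suffix is '-ment'.

ment


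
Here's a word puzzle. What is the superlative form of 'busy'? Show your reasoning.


Apply superlative formation (consonant + y: change y to i, add -est): 'busy' -> 'busiest'.

busiest


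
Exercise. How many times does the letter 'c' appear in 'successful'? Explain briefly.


Letter 'c' in 'successful': found at position(s) 3, 4 = 2 occurrence(s).

2


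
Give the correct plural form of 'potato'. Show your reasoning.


Apply rule: Add -es (consonant + o). 'potato' becomes 'potatoes'.

potatoes


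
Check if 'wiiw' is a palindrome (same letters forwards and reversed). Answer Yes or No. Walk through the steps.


Forward: 'wiiw'
Reversed: 'wiiw'
They are identical.

Yes


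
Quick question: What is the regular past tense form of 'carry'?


Apply rule: Change -y to -ied. 'carry' becomes 'carried'.

carried


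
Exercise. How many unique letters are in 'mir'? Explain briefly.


Unique letters in 'mir': {i, m, r} = 3 distinct letters.

3


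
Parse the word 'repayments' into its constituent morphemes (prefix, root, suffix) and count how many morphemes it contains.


Step 1: Identify prefix: 're' (meaning: again)
Step 2: Identify root: 'pay'
Step 3: Identify suffix(es): 'ment, s'
Decomposition: re- (prefix: again) + pay (root) + -ment (suffix: action/result) + -s (plural)
Total morphemes: 4

4 morphemes (re- (prefix: again) + pay (root) + -ment (suffix: action/result) + -s (plural))


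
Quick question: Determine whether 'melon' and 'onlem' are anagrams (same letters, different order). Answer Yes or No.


Sorted letters of 'melon': 'elmno'
Sorted letters of 'onlem': 'elmno'
They match.

Yes


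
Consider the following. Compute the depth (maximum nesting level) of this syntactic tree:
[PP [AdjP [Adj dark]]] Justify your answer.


Count bracket nesting levels:
'[' at pos 0: depth = 1
'[' at pos 4: depth = 2
'[' at pos 10: depth = 3
Maximum depth reached: 3

3


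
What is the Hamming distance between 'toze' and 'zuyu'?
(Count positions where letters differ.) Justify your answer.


Alignment:
Position 1: 't' vs 'z' = DIFFER
Position 2: 'o' vs 'u' = DIFFER
Position 3: 'z' vs 'y' = DIFFER
Position 4: 'e' vs 'u' = DIFFER
Total differences: 4

4


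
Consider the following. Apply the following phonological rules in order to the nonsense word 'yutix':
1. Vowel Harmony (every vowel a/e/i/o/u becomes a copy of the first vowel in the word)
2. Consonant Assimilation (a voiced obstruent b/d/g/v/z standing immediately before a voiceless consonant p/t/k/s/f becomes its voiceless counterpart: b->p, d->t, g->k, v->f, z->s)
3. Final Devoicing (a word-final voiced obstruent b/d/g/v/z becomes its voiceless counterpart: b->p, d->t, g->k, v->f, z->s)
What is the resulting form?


Starting form: 'yutix'
Rule 1: Vowel Harmony: all vowels become 'u' (matching first vowel). 'yutix' -> 'yutux'
Rule 2: Consonant Assimilation: no voiced obstruent (b/d/g/v/z) stands immediately before a voiceless consonant (p/t/k/s/f). No change.
Rule 3: Final Devoicing: final consonant 'x' is not one of the voiced obstruents b/d/g/v/z. No change.
Final form: 'yutux'

yutux


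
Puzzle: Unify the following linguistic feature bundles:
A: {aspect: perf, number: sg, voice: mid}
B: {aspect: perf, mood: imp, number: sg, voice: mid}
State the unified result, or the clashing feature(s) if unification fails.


Compare features:
aspect: A=perf vs B=perf -> unified: perf
mood: A=_ vs B=imp -> unified: imp
number: A=sg vs B=sg -> unified: sg
voice: A=mid vs B=mid -> unified: mid
No clashes found.

Unified: {aspect: perf, mood: imp, number: sg, voice: mid}


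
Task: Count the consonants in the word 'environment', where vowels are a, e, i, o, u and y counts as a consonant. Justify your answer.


Consonants in 'environment': n, v, r, n, m, n, t = 7 consonants.

7


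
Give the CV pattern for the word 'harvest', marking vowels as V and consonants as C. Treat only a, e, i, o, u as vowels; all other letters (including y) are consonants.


Letter mapping: h = C, a = V, r = C, v = C, e = V, s = C, t = C.

CVCCVCC


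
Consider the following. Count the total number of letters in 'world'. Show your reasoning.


Spell out 'world' and number each letter: w(1), o(2), r(3), l(4), d(5). Total: 5 letters.

5


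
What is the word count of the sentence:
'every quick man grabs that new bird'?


Split into words: every | quick | man | grabs | that | new | bird = 7 words.

7


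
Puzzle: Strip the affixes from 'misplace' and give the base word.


Remove prefix 'mis' from 'misplace' to get root 'place'.

place


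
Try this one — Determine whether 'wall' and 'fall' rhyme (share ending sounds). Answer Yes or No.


Rime (stressed vowel + following sounds) of 'wall': -all = /ɔːl/
Rime of 'fall': -all = /ɔːl/
/ɔːl/ and /ɔːl/ are the same ending sound, so the words rhyme.

Yes


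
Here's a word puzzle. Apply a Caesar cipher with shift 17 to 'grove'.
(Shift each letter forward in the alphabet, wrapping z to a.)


Shift each letter by 17: g -> x, r -> i, o -> f, v -> m, e -> v. Result: 'xifmv'.

xifmv


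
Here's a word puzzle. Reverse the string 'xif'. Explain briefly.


Reverse 'xif' character by character: 'fix'.

fix


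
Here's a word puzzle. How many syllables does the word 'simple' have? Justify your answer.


Break 'simple' into syllables: sim-ple -> sim | ple = 2 syllables

2 syllables


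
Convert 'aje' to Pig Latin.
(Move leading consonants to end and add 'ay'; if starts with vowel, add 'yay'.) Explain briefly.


'aje' starts with a vowel, so add 'yay': 'ajeyay'.

ajeyay


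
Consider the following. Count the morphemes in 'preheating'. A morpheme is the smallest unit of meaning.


Decomposition: pre- (prefix) + heat (root) + -ing (suffix) = 3 morpheme(s)

3 morphemes


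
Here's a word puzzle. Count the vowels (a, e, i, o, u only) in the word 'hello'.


Vowels in 'hello': e, o = 2 vowels.

2


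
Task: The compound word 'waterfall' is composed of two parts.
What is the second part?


Split 'waterfall' into 'water' + 'fall'. The second part is 'fall'.

fall


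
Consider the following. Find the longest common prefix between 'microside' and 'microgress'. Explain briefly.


Compare from the start: 5 characters match: 'micro'. Mismatch at position 6: 's' vs 'g'.

micro


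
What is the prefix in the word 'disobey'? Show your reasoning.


The word 'disobey' = 'dis' (prefix) + 'obey' (root). The prefix is 'dis'.

dis


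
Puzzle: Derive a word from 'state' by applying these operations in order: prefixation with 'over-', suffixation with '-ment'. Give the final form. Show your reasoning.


Step 1: Add prefix 'over-' to 'state' = 'overstate'
Step 2: Add suffix '-ment' to 'overstate' = 'overstatement'

overstatement


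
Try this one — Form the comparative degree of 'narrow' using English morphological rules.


Apply comparative formation (add -er): 'narrow' -> 'narrower'.

narrower


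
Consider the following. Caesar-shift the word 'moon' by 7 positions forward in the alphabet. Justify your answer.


Shift each letter by 7: m -> t, o -> v, o -> v, n -> u. Result: 'tvvu'.

tvvu


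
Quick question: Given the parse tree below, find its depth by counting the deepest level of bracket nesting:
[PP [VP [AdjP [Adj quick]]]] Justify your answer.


Count bracket nesting levels:
'[' at pos 0: depth = 1
'[' at pos 4: depth = 2
'[' at pos 8: depth = 3
'[' at pos 14: depth = 4
Maximum depth reached: 4

4


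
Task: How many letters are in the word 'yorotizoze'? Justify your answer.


Spell out 'yorotizoze' and number each letter: y(1), o(2), r(3), o(4), t(5), i(6), z(7), o(8), z(9), e(10). Total: 10 letters.

10


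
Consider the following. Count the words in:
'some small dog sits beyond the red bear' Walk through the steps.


Split into words: some | small | dog | sits | beyond | the | red | bear = 8 words.

8


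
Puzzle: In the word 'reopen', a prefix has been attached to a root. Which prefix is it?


The word 'reopen' = 're' (prefix) + 'open' (root). The prefix is 're'.

re


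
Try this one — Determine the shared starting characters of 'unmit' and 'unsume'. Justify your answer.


Compare from the start: 2 characters match: 'un'. Mismatch at position 3: 'm' vs 's'.

un


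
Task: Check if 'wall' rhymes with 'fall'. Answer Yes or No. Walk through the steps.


Rime (stressed vowel + following sounds) of 'wall': -all = /ɔːl/
Rime of 'fall': -all = /ɔːl/
/ɔːl/ and /ɔːl/ are the same ending sound, so the words rhyme.

Yes


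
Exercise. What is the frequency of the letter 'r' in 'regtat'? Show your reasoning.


Letter 'r' in 'regtat': found at position(s) 1 = 1 occurrence(s).

1


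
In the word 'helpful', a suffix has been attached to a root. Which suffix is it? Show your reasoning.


The word 'helpful' = 'help' (root) + '-ful' (suffix). The suffix is '-ful'.

ful


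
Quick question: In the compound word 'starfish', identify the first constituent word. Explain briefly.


Split 'starfish' into 'star' + 'fish'. The first part is 'star'.

star


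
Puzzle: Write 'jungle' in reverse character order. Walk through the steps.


Reverse 'jungle' character by character: 'elgnuj'.

elgnuj


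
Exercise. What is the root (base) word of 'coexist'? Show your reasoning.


Remove prefix 'co' from 'coexist' to get root 'exist'.

exist


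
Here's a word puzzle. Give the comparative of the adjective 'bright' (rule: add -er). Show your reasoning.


Apply comparative formation (add -er): 'bright' -> 'brighter'.

brighter


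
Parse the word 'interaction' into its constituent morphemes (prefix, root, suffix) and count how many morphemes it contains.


Step 1: Identify prefix: 'inter' (meaning: between)
Step 2: Identify root: 'act'
Step 3: Identify suffix(es): 'ion'
Decomposition: inter- (prefix: between) + act (root) + -ion (suffix: act of)
Total morphemes: 3

3 morphemes (inter- (prefix: between) + act (root) + -ion (suffix: act of))


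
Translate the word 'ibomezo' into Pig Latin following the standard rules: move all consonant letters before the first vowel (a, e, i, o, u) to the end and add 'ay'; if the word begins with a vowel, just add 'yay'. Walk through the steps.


'ibomezo' starts with a vowel, so add 'yay': 'ibomezoyay'.

ibomezoyay


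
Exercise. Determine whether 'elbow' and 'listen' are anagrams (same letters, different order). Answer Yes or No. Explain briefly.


Sorted letters of 'elbow': 'below'
Sorted letters of 'listen': 'eilnst'
They do not match.

No


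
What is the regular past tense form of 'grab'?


Apply rule: Double final consonant and add -ed. 'grab' becomes 'grabbed'.

grabbed


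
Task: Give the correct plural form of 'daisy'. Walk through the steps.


Apply rule: Change -y to -ies (consonant + y). 'daisy' becomes 'daisies'.

daisies


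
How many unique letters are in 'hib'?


Unique letters in 'hib': {b, h, i} = 3 distinct letters.

3


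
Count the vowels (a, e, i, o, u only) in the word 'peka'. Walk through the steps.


Vowels in 'peka': e, a = 2 vowels.

2


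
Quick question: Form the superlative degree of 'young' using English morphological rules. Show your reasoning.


Apply superlative formation (add -est): 'young' -> 'youngest'.

youngest


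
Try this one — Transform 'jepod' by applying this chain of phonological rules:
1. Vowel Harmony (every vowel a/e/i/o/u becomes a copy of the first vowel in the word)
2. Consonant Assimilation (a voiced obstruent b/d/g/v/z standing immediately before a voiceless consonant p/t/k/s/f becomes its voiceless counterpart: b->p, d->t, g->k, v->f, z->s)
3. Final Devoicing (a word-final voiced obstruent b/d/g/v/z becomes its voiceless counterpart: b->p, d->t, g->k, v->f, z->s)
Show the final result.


Starting form: 'jepod'
Rule 1: Vowel Harmony: all vowels become 'e' (matching first vowel). 'jepod' -> 'jeped'
Rule 2: Consonant Assimilation: no voiced obstruent (b/d/g/v/z) stands immediately before a voiceless consonant (p/t/k/s/f). No change.
Rule 3: Final Devoicing: word-final voiced obstruent 'd' becomes voiceless 't'. 'jeped' -> 'jepet'
Final form: 'jepet'

jepet


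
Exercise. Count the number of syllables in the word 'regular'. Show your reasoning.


Break 'regular' into syllables: reg-u-lar -> reg | u | lar = 3 syllables

3 syllables


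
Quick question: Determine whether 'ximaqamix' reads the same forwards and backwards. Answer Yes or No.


Forward: 'ximaqamix'
Reversed: 'ximaqamix'
They are identical.

Yes


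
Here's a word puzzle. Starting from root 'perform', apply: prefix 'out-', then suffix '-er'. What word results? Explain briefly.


Step 1: Add prefix 'out-' to 'perform' = 'outperform'
Step 2: Add suffix '-er' to 'outperform' = 'outperformer'

outperformer


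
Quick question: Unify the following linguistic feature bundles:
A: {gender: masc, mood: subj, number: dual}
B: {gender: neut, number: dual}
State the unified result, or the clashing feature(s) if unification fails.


Compare features:
gender: A=masc vs B=neut -> CLASH
mood: A=subj vs B=_ -> unified: subj
number: A=dual vs B=dual -> unified: dual
Clash detected on feature 'gender' (masc vs neut); unification fails.

CLASH on 'gender' (masc vs neut)


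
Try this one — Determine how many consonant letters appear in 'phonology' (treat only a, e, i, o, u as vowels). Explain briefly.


Consonants in 'phonology': p, h, n, l, g, y = 6 consonants.

6


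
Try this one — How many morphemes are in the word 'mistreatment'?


Decomposition: mis- (prefix) + treat (root) + -ment (suffix) = 3 morpheme(s)

3 morphemes


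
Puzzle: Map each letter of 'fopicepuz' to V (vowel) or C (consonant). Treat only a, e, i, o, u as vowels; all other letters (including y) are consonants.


Letter mapping: f = C, o = V, p = C, i = V, c = C, e = V, p = C, u = V, z = C.

CVCVCVCVC


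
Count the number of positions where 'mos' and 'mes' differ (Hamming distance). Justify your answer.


Alignment:
Position 1: 'm' vs 'm' = match
Position 2: 'o' vs 'e' = DIFFER
Position 3: 's' vs 's' = match
Total differences: 1

1


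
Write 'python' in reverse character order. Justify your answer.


Reverse 'python' character by character: 'nohtyp'.

nohtyp


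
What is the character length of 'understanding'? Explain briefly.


Spell out 'understanding' and number each letter: u(1), n(2), d(3), e(4), r(5), s(6), t(7), a(8), n(9), d(10), i(11), n(12), g(13). Total: 13 letters.

13


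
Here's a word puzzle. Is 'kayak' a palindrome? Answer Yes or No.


Forward: 'kayak'
Reversed: 'kayak'
They are identical.

Yes


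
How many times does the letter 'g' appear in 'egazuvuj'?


Letter 'g' in 'egazuvuj': found at position(s) 2 = 1 occurrence(s).

1


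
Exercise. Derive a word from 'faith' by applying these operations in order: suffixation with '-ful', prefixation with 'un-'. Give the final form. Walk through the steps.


Step 1: Add suffix '-ful' to 'faith' = 'faithful'
Step 2: Add prefix 'un-' to 'faithful' = 'unfaithful'

unfaithful


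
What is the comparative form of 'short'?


Apply comparative formation (add -er): 'short' -> 'shorter'.

shorter


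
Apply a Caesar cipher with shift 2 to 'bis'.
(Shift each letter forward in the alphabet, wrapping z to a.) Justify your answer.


Shift each letter by 2: b -> d, i -> k, s -> u. Result: 'dku'.

dku


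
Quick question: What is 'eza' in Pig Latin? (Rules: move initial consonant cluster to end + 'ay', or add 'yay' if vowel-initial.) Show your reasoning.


'eza' starts with a vowel, so add 'yay': 'ezayay'.

ezayay


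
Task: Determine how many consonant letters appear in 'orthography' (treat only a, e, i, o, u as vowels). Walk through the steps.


Consonants in 'orthography': r, t, h, g, r, p, h, y = 8 consonants.

8


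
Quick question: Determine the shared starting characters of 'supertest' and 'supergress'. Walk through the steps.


Compare from the start: 5 characters match: 'super'. Mismatch at position 6: 't' vs 'g'.

super


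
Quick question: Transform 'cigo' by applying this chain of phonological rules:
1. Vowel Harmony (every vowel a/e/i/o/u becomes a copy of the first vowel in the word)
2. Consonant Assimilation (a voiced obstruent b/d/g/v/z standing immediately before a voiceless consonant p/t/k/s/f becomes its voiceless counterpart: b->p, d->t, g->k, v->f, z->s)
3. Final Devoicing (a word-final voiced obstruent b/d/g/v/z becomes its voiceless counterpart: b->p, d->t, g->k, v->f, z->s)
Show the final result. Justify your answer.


Starting form: 'cigo'
Rule 1: Vowel Harmony: all vowels become 'i' (matching first vowel). 'cigo' -> 'cigi'
Rule 2: Consonant Assimilation: no voiced obstruent (b/d/g/v/z) stands immediately before a voiceless consonant (p/t/k/s/f). No change.
Rule 3: Final Devoicing: the word ends in the vowel 'i', not a consonant. No change.
Final form: 'cigi'

cigi


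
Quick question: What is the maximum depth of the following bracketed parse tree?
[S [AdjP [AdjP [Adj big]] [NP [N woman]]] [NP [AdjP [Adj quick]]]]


Count bracket nesting levels:
'[' at pos 0: depth = 1
'[' at pos 3: depth = 2
'[' at pos 9: depth = 3
'[' at pos 15: depth = 4
'[' at pos 26: depth = 3
'[' at pos 30: depth = 4
'[' at pos 42: depth = 2
'[' at pos 46: depth = 3
'[' at pos 52: depth = 4
Maximum depth reached: 4

4


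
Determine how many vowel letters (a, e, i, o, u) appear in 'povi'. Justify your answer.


Vowels in 'povi': o, i = 2 vowels.

2


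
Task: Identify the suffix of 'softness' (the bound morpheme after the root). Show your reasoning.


The word 'softness' = 'soft' (root) + '-ness' (suffix). The suffix is '-ness'.

ness


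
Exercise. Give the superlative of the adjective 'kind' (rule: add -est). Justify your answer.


Apply superlative formation (add -est): 'kind' -> 'kindest'.

kindest


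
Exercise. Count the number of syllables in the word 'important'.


Break 'important' into syllables: im-por-tant -> im | por | tant = 3 syllables

3 syllables


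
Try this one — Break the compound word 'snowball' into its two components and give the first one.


Split 'snowball' into 'snow' + 'ball'. The first part is 'snow'.

snow


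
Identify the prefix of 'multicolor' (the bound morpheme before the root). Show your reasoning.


The word 'multicolor' = 'multi' (prefix) + 'color' (root). The prefix is 'multi'.

multi


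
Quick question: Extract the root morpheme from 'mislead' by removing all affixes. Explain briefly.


Remove prefix 'mis' from 'mislead' to get root 'lead'.

lead


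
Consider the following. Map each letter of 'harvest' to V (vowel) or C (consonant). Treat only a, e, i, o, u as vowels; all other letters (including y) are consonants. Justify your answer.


Letter mapping: h = C, a = V, r = C, v = C, e = V, s = C, t = C.

CVCCVCC


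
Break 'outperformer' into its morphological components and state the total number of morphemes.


Step 1: Identify prefix: 'out' (meaning: surpass)
Step 2: Identify root: 'perform'
Step 3: Identify suffix(es): 'er'
Decomposition: out- (prefix: surpass) + perform (root) + -er (suffix: one who)
Total morphemes: 3

3 morphemes (out- (prefix: surpass) + perform (root) + -er (suffix: one who))


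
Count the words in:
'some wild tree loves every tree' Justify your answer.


Split into words: some | wild | tree | loves | every | tree = 6 words.

6


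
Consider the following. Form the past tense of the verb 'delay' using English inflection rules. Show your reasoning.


Apply rule: Add -ed. 'delay' becomes 'delayed'.

delayed


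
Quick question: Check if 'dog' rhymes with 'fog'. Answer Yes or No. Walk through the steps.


Rime (stressed vowel + following sounds) of 'dog': -og = /ɒg/
Rime of 'fog': -og = /ɒg/
/ɒg/ and /ɒg/ are the same ending sound, so the words rhyme.

Yes


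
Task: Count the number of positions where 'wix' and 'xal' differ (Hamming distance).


Alignment:
Position 1: 'w' vs 'x' = DIFFER
Position 2: 'i' vs 'a' = DIFFER
Position 3: 'x' vs 'l' = DIFFER
Total differences: 3

3


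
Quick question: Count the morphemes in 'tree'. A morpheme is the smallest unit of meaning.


Decomposition: tree (free morpheme) = 1 morpheme(s)

1 morphemes


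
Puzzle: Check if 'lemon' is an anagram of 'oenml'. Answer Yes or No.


Sorted letters of 'lemon': 'elmno'
Sorted letters of 'oenml': 'elmno'
They match.

Yes


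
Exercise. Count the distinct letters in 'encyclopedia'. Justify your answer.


Unique letters in 'encyclopedia': {a, c, d, e, i, l, n, o, p, y} = 10 distinct letters.

10


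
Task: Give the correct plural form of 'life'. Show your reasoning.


Apply rule: Change -fe to -ves. 'life' becomes 'lives'.

lives


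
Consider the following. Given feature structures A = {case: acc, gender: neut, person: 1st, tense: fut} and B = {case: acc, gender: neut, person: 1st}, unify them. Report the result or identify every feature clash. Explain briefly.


Compare features:
case: A=acc vs B=acc -> unified: acc
gender: A=neut vs B=neut -> unified: neut
person: A=1st vs B=1st -> unified: 1st
tense: A=fut vs B=_ -> unified: fut
No clashes found.

Unified: {case: acc, gender: neut, person: 1st, tense: fut}


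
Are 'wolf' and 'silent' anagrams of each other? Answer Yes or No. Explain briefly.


Sorted letters of 'wolf': 'flow'
Sorted letters of 'silent': 'eilnst'
They do not match.

No


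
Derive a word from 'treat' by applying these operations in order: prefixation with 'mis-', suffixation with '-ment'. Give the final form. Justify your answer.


Step 1: Add prefix 'mis-' to 'treat' = 'mistreat'
Step 2: Add suffix '-ment' to 'mistreat' = 'mistreatment'

mistreatment


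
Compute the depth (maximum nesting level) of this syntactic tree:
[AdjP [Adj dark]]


Count bracket nesting levels:
'[' at pos 0: depth = 1
'[' at pos 6: depth = 2
Maximum depth reached: 2

2


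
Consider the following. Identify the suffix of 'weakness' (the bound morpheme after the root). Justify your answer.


The word 'weakness' = 'weak' (root) + '-ness' (suffix). The suffix is '-ness'.

ness


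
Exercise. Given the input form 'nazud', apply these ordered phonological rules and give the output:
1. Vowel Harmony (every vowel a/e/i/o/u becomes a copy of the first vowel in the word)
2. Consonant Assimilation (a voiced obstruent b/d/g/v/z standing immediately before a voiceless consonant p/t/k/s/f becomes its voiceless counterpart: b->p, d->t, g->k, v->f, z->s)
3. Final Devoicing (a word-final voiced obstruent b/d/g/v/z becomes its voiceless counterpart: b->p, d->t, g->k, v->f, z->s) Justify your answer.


Starting form: 'nazud'
Rule 1: Vowel Harmony: all vowels become 'a' (matching first vowel). 'nazud' -> 'nazad'
Rule 2: Consonant Assimilation: no voiced obstruent (b/d/g/v/z) stands immediately before a voiceless consonant (p/t/k/s/f). No change.
Rule 3: Final Devoicing: word-final voiced obstruent 'd' becomes voiceless 't'. 'nazad' -> 'nazat'
Final form: 'nazat'

nazat


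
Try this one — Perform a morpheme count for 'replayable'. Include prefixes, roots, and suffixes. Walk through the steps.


Decomposition: re- (prefix) + play (root) + -able (suffix) = 3 morpheme(s)

3 morphemes


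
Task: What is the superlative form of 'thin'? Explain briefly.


Apply superlative formation (double final consonant, add -est): 'thin' -> 'thinnest'.

thinnest


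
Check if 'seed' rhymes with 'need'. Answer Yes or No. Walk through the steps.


Rime (stressed vowel + following sounds) of 'seed': -eed = /iːd/
Rime of 'need': -eed = /iːd/
/iːd/ and /iːd/ are the same ending sound, so the words rhyme.

Yes


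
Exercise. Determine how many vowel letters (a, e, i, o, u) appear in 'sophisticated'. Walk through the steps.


Vowels in 'sophisticated': o, i, i, a, e = 5 vowels.

5
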